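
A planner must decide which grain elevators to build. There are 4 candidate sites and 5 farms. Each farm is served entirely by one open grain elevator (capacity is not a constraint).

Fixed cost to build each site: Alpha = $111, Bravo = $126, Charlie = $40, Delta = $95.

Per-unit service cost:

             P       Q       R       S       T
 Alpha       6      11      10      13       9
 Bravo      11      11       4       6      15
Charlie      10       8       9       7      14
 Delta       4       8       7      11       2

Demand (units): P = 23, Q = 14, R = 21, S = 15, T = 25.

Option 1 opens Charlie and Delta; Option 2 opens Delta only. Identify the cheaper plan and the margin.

Option 1 is cheaper by 20.

Option 1: {Charlie, Delta}: P→Delta 4·23=92, Q→Charlie 8·14=112, R→Delta 7·21=147, S→Charlie 7·15=105, T→Delta 2·25=50. Service 506; fixed 135; total 641.
Option 2: {Delta}: P→Delta 4·23=92, Q→Delta 8·14=112, R→Delta 7·21=147, S→Delta 11·15=165, T→Delta 2·25=50. Service 566; fixed 95; total 661.
Difference: |641 − 661| = 20.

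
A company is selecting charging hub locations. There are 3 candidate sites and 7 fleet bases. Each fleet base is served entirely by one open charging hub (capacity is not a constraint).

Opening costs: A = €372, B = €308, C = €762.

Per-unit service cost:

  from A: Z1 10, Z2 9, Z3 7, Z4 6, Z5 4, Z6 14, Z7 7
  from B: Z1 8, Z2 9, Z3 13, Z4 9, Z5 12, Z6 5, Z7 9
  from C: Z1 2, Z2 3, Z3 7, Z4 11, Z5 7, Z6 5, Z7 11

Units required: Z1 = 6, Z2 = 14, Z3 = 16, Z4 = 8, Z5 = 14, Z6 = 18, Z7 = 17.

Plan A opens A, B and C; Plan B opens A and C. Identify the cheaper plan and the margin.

Plan B is cheaper by 308.

Plan A: {A, B, C}: Z1→C 2·6=12, Z2→C 3·14=42, Z3→A 7·16=112, Z4→A 6·8=48, Z5→A 4·14=56, Z6→B 5·18=90, Z7→A 7·17=119. Service 479; fixed 1442; total 1921.
Plan B: {A, C}: Z1→C 2·6=12, Z2→C 3·14=42, Z3→A 7·16=112, Z4→A 6·8=48, Z5→A 4·14=56, Z6→C 5·18=90, Z7→A 7·17=119. Service 479; fixed 1134; total 1613.
Difference: |1921 − 1613| = 308.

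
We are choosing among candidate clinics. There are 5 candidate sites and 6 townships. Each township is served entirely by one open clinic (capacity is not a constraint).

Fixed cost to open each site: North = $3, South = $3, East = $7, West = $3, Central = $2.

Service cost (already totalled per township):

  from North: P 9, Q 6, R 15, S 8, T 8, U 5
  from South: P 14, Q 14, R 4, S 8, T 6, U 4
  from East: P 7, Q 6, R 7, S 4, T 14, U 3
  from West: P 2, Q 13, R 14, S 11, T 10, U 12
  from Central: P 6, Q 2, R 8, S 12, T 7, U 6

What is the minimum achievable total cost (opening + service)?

For any fixed open set, each township goes to its cheapest open site; total = fixed + service.
{South, West, Central}: P→West 2, Q→Central 2, R→South 4, S→South 8, T→South 6, U→South 4. Service 26; fixed 8; total 34.
{South, Central}: service 30 + fixed 5 = 35
{South, East, West, Central}: P→West 2, Q→Central 2, R→South 4, S→East 4, T→South 6, U→East 3. Service 21; fixed 15; total 36.
{North, South, East, West, Central}: service 21 + fixed 18 = 39
No other subset beats 34.

Minimum total cost: 34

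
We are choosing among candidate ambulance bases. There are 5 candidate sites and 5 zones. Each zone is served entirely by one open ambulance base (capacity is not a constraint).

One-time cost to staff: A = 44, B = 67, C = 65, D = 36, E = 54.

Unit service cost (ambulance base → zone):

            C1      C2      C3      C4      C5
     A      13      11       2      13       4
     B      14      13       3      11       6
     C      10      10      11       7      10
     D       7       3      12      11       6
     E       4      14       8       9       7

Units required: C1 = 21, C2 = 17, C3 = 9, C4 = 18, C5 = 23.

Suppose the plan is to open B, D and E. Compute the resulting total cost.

Each zone is assigned to its cheapest site among the open ones.
{B, D, E}: C1→E 4·21=84, C2→D 3·17=51, C3→B 3·9=27, C4→E 9·18=162, C5→B 6·23=138. Service 462; fixed 157; total 619.

Total cost: 619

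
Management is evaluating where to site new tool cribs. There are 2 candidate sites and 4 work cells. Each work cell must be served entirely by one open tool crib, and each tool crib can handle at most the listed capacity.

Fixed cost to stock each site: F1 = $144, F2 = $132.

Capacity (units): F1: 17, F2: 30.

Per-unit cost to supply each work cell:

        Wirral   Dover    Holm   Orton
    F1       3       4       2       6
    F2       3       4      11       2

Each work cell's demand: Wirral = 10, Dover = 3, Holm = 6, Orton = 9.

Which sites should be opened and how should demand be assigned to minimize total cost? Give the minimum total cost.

Open {F2}: Wirral→F2 3·10=30, Dover→F2 4·3=12, Holm→F2 11·6=66, Orton→F2 2·9=18.
Loads: F2 carries 28/30. Service 126; fixed 132; total 258.
Next best feasible plan costs 348.

Minimum total cost: 258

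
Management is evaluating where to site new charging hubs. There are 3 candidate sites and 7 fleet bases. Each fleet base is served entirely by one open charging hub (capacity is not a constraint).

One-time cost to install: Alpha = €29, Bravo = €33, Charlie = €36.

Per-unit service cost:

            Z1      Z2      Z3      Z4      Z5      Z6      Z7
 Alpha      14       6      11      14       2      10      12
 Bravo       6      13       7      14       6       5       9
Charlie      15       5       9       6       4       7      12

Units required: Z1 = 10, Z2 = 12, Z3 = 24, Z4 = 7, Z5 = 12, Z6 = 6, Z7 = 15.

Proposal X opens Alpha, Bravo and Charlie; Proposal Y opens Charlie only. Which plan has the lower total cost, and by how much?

Proposal X is cheaper by 157.

Proposal X: {Alpha, Bravo, Charlie}: Z1→Bravo 6·10=60, Z2→Charlie 5·12=60, Z3→Bravo 7·24=168, Z4→Charlie 6·7=42, Z5→Alpha 2·12=24, Z6→Bravo 5·6=30, Z7→Bravo 9·15=135. Service 519; fixed 98; total 617.
Proposal Y: {Charlie}: Z1→Charlie 15·10=150, Z2→Charlie 5·12=60, Z3→Charlie 9·24=216, Z4→Charlie 6·7=42, Z5→Charlie 4·12=48, Z6→Charlie 7·6=42, Z7→Charlie 12·15=180. Service 738; fixed 36; total 774.
Difference: |617 − 774| = 157.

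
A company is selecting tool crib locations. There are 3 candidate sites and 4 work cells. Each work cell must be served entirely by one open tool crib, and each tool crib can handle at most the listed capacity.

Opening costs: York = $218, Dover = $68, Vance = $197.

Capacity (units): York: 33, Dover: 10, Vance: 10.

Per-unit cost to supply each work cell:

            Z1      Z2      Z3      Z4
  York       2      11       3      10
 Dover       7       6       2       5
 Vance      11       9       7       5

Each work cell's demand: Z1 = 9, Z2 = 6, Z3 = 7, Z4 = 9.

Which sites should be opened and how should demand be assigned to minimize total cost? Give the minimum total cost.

Minimum total cost: 413

Open {York}: Z1→York 2·9=18, Z2→York 11·6=66, Z3→York 3·7=21, Z4→York 10·9=90.
Loads: York carries 31/33. Service 195; fixed 218; total 413.
Next best feasible plan costs 436.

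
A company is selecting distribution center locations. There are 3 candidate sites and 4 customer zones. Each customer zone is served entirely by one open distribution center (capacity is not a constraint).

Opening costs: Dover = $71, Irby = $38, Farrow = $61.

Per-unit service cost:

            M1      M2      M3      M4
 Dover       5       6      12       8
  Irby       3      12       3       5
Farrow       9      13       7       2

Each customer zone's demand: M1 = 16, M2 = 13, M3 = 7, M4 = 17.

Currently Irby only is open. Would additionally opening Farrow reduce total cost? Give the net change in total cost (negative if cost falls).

Current service cost with {Irby}: 310.
Adding Farrow: each customer zone re-picks its cheapest; new service cost 259, saving 51.
Extra fixed cost: 61. Net change = 61 − 51 = 10.
(Totals: 348 → 358.)

No — net change +10 (cost rises by 10).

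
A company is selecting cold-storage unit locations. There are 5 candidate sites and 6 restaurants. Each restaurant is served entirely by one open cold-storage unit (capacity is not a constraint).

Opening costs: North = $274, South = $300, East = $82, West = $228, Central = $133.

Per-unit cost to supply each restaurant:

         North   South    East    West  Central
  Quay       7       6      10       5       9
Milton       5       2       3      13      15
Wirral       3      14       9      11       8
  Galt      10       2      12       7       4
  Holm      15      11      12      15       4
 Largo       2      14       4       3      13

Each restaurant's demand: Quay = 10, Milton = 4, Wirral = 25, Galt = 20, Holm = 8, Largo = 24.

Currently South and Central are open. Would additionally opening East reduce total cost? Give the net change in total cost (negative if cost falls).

Yes — net change −134 (cost falls by 134).

Current service cost with {South, Central}: 652.
Adding East: each restaurant re-picks its cheapest; new service cost 436, saving 216.
Extra fixed cost: 82. Net change = 82 − 216 = -134.
(Totals: 1085 → 951.)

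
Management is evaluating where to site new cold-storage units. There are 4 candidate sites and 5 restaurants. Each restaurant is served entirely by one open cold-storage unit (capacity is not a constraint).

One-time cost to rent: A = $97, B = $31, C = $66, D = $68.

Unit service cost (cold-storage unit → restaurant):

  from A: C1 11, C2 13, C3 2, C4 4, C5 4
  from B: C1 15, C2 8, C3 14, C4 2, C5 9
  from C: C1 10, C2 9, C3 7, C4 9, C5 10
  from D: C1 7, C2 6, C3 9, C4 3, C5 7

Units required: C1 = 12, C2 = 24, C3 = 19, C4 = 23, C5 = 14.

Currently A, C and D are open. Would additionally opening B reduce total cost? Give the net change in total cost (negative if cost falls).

Current service cost with {A, C, D}: 391.
Adding B: each restaurant re-picks its cheapest; new service cost 368, saving 23.
Extra fixed cost: 31. Net change = 31 − 23 = 8.
(Totals: 622 → 630.)

No — net change +8 (cost rises by 8).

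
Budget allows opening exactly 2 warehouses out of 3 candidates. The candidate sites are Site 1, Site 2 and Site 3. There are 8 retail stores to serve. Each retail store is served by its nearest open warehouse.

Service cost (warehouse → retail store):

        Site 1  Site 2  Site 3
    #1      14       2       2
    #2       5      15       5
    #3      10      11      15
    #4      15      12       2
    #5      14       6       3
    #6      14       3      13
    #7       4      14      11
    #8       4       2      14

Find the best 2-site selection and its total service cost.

Choose Site 2 and Site 3; total service cost 39.

With exactly 2 open, each retail store uses its cheapest among the chosen.
{Site 2, Site 3}: #1→Site 2 2, #2→Site 3 5, #3→Site 2 11, #4→Site 3 2, #5→Site 3 3, #6→Site 2 3, #7→Site 3 11, #8→Site 2 2. Service cost 39.
{Site 1, Site 3}: service cost 43
{Site 1, Site 2}: service cost 44
Among all 3 size-2 choices, {Site 2, Site 3} is lowest.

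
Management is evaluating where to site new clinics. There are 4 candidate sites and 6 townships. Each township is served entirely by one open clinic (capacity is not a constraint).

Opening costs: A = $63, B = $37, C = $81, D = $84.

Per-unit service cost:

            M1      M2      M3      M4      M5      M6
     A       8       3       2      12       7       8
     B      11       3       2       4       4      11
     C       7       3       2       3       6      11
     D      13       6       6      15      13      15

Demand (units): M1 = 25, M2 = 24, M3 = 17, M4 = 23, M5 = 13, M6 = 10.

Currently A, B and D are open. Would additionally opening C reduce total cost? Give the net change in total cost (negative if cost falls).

No — net change +33 (cost rises by 33).

Current service cost with {A, B, D}: 530.
Adding C: each township re-picks its cheapest; new service cost 482, saving 48.
Extra fixed cost: 81. Net change = 81 − 48 = 33.
(Totals: 714 → 747.)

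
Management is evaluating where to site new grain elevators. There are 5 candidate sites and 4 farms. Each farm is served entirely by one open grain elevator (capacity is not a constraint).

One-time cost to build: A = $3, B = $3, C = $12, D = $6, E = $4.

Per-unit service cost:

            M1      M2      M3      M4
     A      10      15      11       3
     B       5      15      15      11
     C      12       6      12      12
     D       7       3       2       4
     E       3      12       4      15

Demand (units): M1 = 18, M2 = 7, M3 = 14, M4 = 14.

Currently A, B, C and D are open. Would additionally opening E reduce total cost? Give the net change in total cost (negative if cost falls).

Yes — net change −32 (cost falls by 32).

Current service cost with {A, B, C, D}: 181.
Adding E: each farm re-picks its cheapest; new service cost 145, saving 36.
Extra fixed cost: 4. Net change = 4 − 36 = -32.
(Totals: 205 → 173.)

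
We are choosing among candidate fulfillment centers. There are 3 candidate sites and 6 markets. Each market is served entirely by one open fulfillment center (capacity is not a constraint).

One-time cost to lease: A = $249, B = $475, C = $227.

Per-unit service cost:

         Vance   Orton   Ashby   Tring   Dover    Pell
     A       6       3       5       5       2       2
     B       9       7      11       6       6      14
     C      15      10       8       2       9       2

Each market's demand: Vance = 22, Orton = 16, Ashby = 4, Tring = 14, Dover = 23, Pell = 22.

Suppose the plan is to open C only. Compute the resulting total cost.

Each market is assigned to its cheapest site among the open ones.
{C}: Vance→C 15·22=330, Orton→C 10·16=160, Ashby→C 8·4=32, Tring→C 2·14=28, Dover→C 9·23=207, Pell→C 2·22=44. Service 801; fixed 227; total 1028.

Total cost: 1028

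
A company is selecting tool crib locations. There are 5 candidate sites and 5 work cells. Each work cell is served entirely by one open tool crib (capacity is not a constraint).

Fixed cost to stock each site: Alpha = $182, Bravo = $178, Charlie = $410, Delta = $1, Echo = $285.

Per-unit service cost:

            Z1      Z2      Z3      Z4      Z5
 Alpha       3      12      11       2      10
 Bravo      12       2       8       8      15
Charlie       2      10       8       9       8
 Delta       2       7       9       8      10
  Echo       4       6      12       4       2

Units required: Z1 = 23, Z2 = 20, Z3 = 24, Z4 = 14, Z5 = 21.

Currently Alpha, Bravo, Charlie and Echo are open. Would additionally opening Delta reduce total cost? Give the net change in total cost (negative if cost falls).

Current service cost with {Alpha, Bravo, Charlie, Echo}: 348.
Adding Delta: each work cell re-picks its cheapest; new service cost 348, saving 0.
Extra fixed cost: 1. Net change = 1 − 0 = 1.
(Totals: 1403 → 1404.)

No — net change +1 (cost rises by 1).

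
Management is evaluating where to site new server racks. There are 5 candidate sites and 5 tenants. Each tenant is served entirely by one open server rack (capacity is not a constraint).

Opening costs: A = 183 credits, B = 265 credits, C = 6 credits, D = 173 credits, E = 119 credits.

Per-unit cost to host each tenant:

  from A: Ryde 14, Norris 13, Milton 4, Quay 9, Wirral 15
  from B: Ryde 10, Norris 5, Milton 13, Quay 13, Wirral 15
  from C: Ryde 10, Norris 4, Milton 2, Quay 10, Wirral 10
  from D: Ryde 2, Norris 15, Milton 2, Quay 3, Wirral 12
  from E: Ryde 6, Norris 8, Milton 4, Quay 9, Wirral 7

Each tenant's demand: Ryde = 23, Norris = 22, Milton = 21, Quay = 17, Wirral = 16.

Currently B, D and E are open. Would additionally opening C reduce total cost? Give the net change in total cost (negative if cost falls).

Yes — net change −16 (cost falls by 16).

Current service cost with {B, D, E}: 361.
Adding C: each tenant re-picks its cheapest; new service cost 339, saving 22.
Extra fixed cost: 6. Net change = 6 − 22 = -16.
(Totals: 918 → 902.)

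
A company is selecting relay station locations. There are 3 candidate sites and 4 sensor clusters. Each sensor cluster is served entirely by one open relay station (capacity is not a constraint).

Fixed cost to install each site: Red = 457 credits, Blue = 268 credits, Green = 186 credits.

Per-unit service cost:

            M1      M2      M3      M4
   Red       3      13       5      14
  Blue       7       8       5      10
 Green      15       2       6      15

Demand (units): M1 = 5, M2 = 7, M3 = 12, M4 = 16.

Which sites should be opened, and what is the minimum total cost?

Open Blue only; minimum total cost 579.

For any fixed open set, each sensor cluster goes to its cheapest open site; total = fixed + service.
{Blue}: M1→Blue 7·5=35, M2→Blue 8·7=56, M3→Blue 5·12=60, M4→Blue 10·16=160. Service 311; fixed 268; total 579.
{Green}: M1→Green 15·5=75, M2→Green 2·7=14, M3→Green 6·12=72, M4→Green 15·16=240. Service 401; fixed 186; total 587.
{Blue, Green}: service 269 + fixed 454 = 723
{Red, Blue, Green}: service 249 + fixed 911 = 1160
(All 7 nonempty subsets were checked; Blue only is lowest.)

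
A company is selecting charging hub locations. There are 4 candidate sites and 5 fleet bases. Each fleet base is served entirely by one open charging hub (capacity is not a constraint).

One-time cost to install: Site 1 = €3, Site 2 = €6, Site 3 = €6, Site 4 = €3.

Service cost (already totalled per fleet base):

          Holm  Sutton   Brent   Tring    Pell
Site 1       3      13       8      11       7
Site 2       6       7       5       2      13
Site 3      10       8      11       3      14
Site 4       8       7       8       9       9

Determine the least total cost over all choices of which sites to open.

For any fixed open set, each fleet base goes to its cheapest open site; total = fixed + service.
{Site 1, Site 2}: Holm→Site 1 3, Sutton→Site 2 7, Brent→Site 2 5, Tring→Site 2 2, Pell→Site 1 7. Service 24; fixed 9; total 33.
{Site 1, Site 2, Site 4}: Holm→Site 1 3, Sutton→Site 2 7, Brent→Site 2 5, Tring→Site 2 2, Pell→Site 1 7. Service 24; fixed 12; total 36.
{Site 1, Site 3}: service 29 + fixed 9 = 38
{Site 1, Site 2, Site 3, Site 4}: Holm→Site 1 3, Sutton→Site 2 7, Brent→Site 2 5, Tring→Site 2 2, Pell→Site 1 7. Service 24; fixed 18; total 42.
No other subset beats 33.

Minimum total cost: 33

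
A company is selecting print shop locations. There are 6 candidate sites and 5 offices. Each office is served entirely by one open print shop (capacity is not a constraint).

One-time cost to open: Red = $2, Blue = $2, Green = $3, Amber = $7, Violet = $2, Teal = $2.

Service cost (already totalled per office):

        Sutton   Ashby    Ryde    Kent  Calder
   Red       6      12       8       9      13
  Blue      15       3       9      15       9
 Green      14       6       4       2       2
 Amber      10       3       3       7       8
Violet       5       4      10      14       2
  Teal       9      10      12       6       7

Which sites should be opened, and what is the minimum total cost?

Open Green and Violet; minimum total cost 22.

For any fixed open set, each office goes to its cheapest open site; total = fixed + service.
{Green, Violet}: Sutton→Violet 5, Ashby→Violet 4, Ryde→Green 4, Kent→Green 2, Calder→Green 2. Service 17; fixed 5; total 22.
{Blue, Green, Violet}: Sutton→Violet 5, Ashby→Blue 3, Ryde→Green 4, Kent→Green 2, Calder→Green 2. Service 16; fixed 7; total 23.
{Red, Blue, Green}: service 17 + fixed 7 = 24
{Red, Blue, Green, Amber, Violet, Teal}: service 15 + fixed 18 = 33
No other subset beats 22.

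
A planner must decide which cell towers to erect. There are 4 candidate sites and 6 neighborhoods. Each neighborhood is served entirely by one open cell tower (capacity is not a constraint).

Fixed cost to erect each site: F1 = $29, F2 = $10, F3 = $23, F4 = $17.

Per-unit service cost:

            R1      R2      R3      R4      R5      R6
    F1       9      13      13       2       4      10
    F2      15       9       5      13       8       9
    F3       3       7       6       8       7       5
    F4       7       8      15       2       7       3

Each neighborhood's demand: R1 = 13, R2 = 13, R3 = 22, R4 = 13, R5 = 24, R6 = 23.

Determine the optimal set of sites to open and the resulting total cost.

For any fixed open set, each neighborhood goes to its cheapest open site; total = fixed + service.
{F1, F2, F3, F4}: R1→F3 3·13=39, R2→F3 7·13=91, R3→F2 5·22=110, R4→F1 2·13=26, R5→F1 4·24=96, R6→F4 3·23=69. Service 431; fixed 79; total 510.
{F1, F3, F4}: service 453 + fixed 69 = 522
{F1, F2, F3}: service 477 + fixed 62 = 539
{F2}: R1→F2 15·13=195, R2→F2 9·13=117, R3→F2 5·22=110, R4→F2 13·13=169, R5→F2 8·24=192, R6→F2 9·23=207. Service 990; fixed 10; total 1000.
No other subset beats 510.

Open F1, F2, F3 and F4; minimum total cost 510.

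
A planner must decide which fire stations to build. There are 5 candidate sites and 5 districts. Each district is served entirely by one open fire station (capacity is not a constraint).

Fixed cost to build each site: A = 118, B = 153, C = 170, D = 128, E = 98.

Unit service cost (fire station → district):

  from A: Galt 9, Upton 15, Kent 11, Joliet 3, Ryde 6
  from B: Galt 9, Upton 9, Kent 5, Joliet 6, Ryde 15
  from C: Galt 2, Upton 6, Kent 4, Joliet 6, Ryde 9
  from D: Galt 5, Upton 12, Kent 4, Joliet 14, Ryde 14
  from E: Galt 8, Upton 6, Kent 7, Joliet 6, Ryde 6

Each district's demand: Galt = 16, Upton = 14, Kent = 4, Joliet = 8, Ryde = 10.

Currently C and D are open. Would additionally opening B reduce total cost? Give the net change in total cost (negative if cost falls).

Current service cost with {C, D}: 270.
Adding B: each district re-picks its cheapest; new service cost 270, saving 0.
Extra fixed cost: 153. Net change = 153 − 0 = 153.
(Totals: 568 → 721.)

No — net change +153 (cost rises by 153).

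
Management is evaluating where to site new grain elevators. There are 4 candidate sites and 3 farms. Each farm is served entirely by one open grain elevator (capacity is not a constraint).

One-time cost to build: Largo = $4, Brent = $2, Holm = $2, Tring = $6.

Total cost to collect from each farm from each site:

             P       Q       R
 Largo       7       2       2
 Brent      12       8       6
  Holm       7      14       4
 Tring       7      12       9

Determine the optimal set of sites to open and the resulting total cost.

Open Largo only; minimum total cost 15.

For any fixed open set, each farm goes to its cheapest open site; total = fixed + service.
{Largo}: P→Largo 7, Q→Largo 2, R→Largo 2. Service 11; fixed 4; total 15.
{Largo, Brent}: P→Largo 7, Q→Largo 2, R→Largo 2. Service 11; fixed 6; total 17.
{Largo, Holm}: service 11 + fixed 6 = 17
{Largo, Brent, Holm, Tring}: P→Largo 7, Q→Largo 2, R→Largo 2. Service 11; fixed 14; total 25.
No other subset beats 15.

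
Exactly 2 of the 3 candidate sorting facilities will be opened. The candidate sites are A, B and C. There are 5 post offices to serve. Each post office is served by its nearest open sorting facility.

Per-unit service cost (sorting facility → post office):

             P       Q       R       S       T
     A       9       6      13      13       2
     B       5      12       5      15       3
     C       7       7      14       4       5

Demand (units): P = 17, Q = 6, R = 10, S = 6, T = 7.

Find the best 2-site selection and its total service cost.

Choose B and C; total service cost 222.

With exactly 2 open, each post office uses its cheapest among the chosen.
{B, C}: P→B 5·17=85, Q→C 7·6=42, R→B 5·10=50, S→C 4·6=24, T→B 3·7=21. Service cost 222.
{A, B}: service cost 263
{A, C}: service cost 323
Among all 3 size-2 choices, {B, C} is lowest.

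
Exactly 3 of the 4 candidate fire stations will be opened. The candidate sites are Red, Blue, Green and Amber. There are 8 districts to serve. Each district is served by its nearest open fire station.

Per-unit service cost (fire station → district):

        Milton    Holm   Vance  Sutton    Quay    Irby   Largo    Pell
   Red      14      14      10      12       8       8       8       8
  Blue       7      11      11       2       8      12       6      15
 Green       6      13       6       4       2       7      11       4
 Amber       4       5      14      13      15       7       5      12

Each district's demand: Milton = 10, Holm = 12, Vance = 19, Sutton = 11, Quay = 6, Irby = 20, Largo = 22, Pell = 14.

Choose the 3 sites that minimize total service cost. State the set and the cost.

With exactly 3 open, each district uses its cheapest among the chosen.
{Blue, Green, Amber}: Milton→Amber 4·10=40, Holm→Amber 5·12=60, Vance→Green 6·19=114, Sutton→Blue 2·11=22, Quay→Green 2·6=12, Irby→Green 7·20=140, Largo→Amber 5·22=110, Pell→Green 4·14=56. Service cost 554.
{Red, Green, Amber}: service cost 576
{Red, Blue, Green}: service cost 668
Among all 4 size-3 choices, {Blue, Green, Amber} is lowest.

Choose Blue, Green and Amber; total service cost 554.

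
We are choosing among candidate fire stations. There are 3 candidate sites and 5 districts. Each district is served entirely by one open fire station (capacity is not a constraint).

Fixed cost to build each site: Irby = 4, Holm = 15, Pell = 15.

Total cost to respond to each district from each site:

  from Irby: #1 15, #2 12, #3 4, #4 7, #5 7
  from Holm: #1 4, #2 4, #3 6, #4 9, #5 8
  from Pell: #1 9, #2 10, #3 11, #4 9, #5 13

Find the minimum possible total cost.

Minimum total cost: 45

For any fixed open set, each district goes to its cheapest open site; total = fixed + service.
{Irby, Holm}: #1→Holm 4, #2→Holm 4, #3→Irby 4, #4→Irby 7, #5→Irby 7. Service 26; fixed 19; total 45.
{Holm}: service 31 + fixed 15 = 46
{Irby}: service 45 + fixed 4 = 49
{Irby, Holm, Pell}: #1→Holm 4, #2→Holm 4, #3→Irby 4, #4→Irby 7, #5→Irby 7. Service 26; fixed 34; total 60.
No other subset beats 45.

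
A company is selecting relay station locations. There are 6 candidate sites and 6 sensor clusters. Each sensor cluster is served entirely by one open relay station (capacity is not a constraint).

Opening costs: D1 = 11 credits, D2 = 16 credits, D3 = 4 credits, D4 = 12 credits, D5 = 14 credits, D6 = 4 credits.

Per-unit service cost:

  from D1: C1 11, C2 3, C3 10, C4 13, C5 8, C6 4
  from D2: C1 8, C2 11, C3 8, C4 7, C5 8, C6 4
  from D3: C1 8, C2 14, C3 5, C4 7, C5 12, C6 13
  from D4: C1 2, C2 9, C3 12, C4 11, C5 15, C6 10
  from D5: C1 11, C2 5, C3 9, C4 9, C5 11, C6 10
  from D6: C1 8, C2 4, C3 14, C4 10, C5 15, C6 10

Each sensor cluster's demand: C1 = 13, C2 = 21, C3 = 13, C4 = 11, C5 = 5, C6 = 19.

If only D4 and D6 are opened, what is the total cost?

Total cost: 657

Each sensor cluster is assigned to its cheapest site among the open ones.
{D4, D6}: C1→D4 2·13=26, C2→D6 4·21=84, C3→D4 12·13=156, C4→D6 10·11=110, C5→D4 15·5=75, C6→D4 10·19=190. Service 641; fixed 16; total 657.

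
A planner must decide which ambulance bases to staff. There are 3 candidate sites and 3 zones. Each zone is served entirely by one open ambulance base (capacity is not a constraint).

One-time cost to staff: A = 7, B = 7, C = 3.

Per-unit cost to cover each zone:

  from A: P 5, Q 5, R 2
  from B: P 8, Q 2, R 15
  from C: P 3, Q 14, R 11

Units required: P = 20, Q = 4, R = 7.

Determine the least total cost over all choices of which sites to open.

Minimum total cost: 99

For any fixed open set, each zone goes to its cheapest open site; total = fixed + service.
{A, B, C}: P→C 3·20=60, Q→B 2·4=8, R→A 2·7=14. Service 82; fixed 17; total 99.
{A, C}: service 94 + fixed 10 = 104
{A, B}: service 122 + fixed 14 = 136
{C}: service 193 + fixed 3 = 196
No other subset beats 99.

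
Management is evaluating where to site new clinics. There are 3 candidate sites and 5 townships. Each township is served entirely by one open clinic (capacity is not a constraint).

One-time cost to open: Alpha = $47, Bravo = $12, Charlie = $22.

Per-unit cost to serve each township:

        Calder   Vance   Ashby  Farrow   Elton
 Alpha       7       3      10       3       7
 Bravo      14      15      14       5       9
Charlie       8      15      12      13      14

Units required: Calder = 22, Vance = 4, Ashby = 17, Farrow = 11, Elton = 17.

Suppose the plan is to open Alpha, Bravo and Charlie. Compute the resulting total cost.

Each township is assigned to its cheapest site among the open ones.
{Alpha, Bravo, Charlie}: Calder→Alpha 7·22=154, Vance→Alpha 3·4=12, Ashby→Alpha 10·17=170, Farrow→Alpha 3·11=33, Elton→Alpha 7·17=119. Service 488; fixed 81; total 569.

Total cost: 569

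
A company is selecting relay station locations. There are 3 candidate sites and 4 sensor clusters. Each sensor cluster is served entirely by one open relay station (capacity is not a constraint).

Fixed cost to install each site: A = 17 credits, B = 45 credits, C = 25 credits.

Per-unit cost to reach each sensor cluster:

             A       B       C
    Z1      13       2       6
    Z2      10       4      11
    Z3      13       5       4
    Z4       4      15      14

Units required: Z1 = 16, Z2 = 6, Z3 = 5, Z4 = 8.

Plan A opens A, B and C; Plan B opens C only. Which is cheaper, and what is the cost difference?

Plan A is cheaper by 124.

Plan A: {A, B, C}: Z1→B 2·16=32, Z2→B 4·6=24, Z3→C 4·5=20, Z4→A 4·8=32. Service 108; fixed 87; total 195.
Plan B: {C}: Z1→C 6·16=96, Z2→C 11·6=66, Z3→C 4·5=20, Z4→C 14·8=112. Service 294; fixed 25; total 319.
Difference: |195 − 319| = 124.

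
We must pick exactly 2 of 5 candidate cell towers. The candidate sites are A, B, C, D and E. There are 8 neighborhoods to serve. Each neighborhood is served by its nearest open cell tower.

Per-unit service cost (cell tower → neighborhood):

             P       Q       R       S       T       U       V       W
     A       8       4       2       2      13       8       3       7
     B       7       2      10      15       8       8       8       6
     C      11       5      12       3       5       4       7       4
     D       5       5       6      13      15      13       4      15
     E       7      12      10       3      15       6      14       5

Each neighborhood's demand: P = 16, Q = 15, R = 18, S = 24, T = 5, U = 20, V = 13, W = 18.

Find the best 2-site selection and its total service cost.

With exactly 2 open, each neighborhood uses its cheapest among the chosen.
{A, C}: P→A 8·16=128, Q→A 4·15=60, R→A 2·18=36, S→A 2·24=48, T→C 5·5=25, U→C 4·20=80, V→A 3·13=39, W→C 4·18=72. Service cost 488.
{C, D}: service cost 564
{A, E}: service cost 570
Among all 10 size-2 choices, {A, C} is lowest.

Choose A and C; total service cost 488.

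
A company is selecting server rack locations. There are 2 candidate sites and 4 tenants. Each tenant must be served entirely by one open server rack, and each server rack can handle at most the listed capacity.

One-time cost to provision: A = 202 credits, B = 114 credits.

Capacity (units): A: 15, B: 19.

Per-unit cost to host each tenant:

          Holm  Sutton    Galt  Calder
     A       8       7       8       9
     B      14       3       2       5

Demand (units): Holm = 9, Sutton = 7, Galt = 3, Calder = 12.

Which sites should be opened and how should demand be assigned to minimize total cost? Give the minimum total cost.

Open {A, B}: Holm→A 8·9=72, Sutton→B 3·7=21, Galt→A 8·3=24, Calder→B 5·12=60.
Loads: A carries 12/15, B carries 19/19. Service 177; fixed 316; total 493.
Next best feasible plan costs 577.

Minimum total cost: 493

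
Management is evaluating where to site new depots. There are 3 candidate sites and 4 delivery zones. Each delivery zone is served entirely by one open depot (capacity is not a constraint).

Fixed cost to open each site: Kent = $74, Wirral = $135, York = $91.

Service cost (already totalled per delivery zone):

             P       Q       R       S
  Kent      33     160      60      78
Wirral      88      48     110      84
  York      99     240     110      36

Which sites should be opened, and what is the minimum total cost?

Open Kent only; minimum total cost 405.

For any fixed open set, each delivery zone goes to its cheapest open site; total = fixed + service.
{Kent}: P→Kent 33, Q→Kent 160, R→Kent 60, S→Kent 78. Service 331; fixed 74; total 405.
{Kent, Wirral}: service 219 + fixed 209 = 428
{Kent, York}: service 289 + fixed 165 = 454
{Kent, Wirral, York}: service 177 + fixed 300 = 477
(All 7 nonempty subsets were checked; Kent only is lowest.)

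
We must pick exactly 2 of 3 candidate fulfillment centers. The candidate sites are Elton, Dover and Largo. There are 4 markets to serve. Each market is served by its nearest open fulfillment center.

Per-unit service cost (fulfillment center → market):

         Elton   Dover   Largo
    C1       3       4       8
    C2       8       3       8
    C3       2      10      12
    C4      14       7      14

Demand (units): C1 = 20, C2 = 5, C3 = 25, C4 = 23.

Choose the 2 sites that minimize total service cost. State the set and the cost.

With exactly 2 open, each market uses its cheapest among the chosen.
{Elton, Dover}: C1→Elton 3·20=60, C2→Dover 3·5=15, C3→Elton 2·25=50, C4→Dover 7·23=161. Service cost 286.
{Elton, Largo}: service cost 472
{Dover, Largo}: service cost 506
Among all 3 size-2 choices, {Elton, Dover} is lowest.

Choose Elton and Dover; total service cost 286.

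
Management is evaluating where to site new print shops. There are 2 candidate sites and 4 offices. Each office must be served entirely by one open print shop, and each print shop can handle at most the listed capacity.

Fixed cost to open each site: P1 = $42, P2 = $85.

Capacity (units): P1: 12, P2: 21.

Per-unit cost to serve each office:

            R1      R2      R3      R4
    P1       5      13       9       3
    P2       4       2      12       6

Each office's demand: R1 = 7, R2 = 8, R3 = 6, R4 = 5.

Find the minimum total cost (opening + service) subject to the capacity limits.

Open {P1, P2}: R1→P2 4·7=28, R2→P2 2·8=16, R3→P1 9·6=54, R4→P1 3·5=15.
Loads: P1 carries 11/12, P2 carries 15/21. Service 113; fixed 127; total 240.
Next best feasible plan costs 255.

Minimum total cost: 240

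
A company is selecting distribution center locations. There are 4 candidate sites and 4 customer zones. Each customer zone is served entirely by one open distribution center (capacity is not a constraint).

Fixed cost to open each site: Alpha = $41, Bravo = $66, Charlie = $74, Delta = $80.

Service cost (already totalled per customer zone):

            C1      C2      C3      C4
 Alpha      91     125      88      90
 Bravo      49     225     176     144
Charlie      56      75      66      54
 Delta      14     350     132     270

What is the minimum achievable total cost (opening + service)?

Minimum total cost: 325

For any fixed open set, each customer zone goes to its cheapest open site; total = fixed + service.
{Charlie}: C1→Charlie 56, C2→Charlie 75, C3→Charlie 66, C4→Charlie 54. Service 251; fixed 74; total 325.
{Charlie, Delta}: service 209 + fixed 154 = 363
{Alpha, Charlie}: service 251 + fixed 115 = 366
{Alpha, Bravo, Charlie, Delta}: service 209 + fixed 261 = 470
(All 15 nonempty subsets were checked; Charlie only is lowest.)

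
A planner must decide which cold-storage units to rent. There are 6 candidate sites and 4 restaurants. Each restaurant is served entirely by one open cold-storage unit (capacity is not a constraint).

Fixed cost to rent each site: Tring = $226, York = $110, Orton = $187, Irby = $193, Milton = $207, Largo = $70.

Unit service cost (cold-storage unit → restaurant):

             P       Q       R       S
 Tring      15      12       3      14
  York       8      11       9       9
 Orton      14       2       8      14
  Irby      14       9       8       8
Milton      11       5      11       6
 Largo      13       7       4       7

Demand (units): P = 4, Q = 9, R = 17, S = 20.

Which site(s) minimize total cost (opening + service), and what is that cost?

For any fixed open set, each restaurant goes to its cheapest open site; total = fixed + service.
{Largo}: P→Largo 13·4=52, Q→Largo 7·9=63, R→Largo 4·17=68, S→Largo 7·20=140. Service 323; fixed 70; total 393.
{York, Largo}: service 303 + fixed 180 = 483
{Orton, Largo}: P→Largo 13·4=52, Q→Orton 2·9=18, R→Largo 4·17=68, S→Largo 7·20=140. Service 278; fixed 257; total 535.
{Tring, York, Orton, Irby, Milton, Largo}: service 221 + fixed 993 = 1214
No other subset beats 393.

Open Largo only; minimum total cost 393.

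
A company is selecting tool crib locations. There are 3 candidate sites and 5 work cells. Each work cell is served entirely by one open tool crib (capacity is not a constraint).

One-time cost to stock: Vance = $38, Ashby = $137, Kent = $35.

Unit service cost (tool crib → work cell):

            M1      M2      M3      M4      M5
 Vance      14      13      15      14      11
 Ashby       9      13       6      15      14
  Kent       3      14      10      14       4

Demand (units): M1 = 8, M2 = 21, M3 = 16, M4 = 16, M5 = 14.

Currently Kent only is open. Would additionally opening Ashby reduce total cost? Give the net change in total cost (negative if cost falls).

Current service cost with {Kent}: 758.
Adding Ashby: each work cell re-picks its cheapest; new service cost 673, saving 85.
Extra fixed cost: 137. Net change = 137 − 85 = 52.
(Totals: 793 → 845.)

No — net change +52 (cost rises by 52).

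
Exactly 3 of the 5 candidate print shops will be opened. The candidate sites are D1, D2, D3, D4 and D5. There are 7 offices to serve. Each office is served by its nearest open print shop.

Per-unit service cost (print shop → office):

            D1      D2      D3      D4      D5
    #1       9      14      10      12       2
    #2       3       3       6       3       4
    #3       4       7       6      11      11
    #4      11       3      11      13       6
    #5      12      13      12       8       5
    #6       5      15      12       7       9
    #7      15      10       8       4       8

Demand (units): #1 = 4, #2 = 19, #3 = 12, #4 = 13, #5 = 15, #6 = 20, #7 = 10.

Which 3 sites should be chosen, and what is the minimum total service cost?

Choose D1, D4 and D5; total service cost 406.

With exactly 3 open, each office uses its cheapest among the chosen.
{D1, D4, D5}: #1→D5 2·4=8, #2→D1 3·19=57, #3→D1 4·12=48, #4→D5 6·13=78, #5→D5 5·15=75, #6→D1 5·20=100, #7→D4 4·10=40. Service cost 406.
{D1, D2, D5}: service cost 407
{D1, D2, D4}: service cost 440
Among all 10 size-3 choices, {D1, D4, D5} is lowest.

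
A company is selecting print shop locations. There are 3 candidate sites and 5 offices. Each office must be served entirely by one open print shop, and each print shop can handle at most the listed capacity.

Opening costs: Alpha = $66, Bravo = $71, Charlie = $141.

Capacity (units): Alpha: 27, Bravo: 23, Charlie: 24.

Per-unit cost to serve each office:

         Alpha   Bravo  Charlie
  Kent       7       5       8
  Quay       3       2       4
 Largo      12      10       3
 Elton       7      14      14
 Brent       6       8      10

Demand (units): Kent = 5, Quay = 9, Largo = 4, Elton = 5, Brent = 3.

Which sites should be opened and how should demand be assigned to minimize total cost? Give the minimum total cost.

Open {Alpha}: Kent→Alpha 7·5=35, Quay→Alpha 3·9=27, Largo→Alpha 12·4=48, Elton→Alpha 7·5=35, Brent→Alpha 6·3=18.
Loads: Alpha carries 26/27. Service 163; fixed 66; total 229.
Next best feasible plan costs 273.

Minimum total cost: 229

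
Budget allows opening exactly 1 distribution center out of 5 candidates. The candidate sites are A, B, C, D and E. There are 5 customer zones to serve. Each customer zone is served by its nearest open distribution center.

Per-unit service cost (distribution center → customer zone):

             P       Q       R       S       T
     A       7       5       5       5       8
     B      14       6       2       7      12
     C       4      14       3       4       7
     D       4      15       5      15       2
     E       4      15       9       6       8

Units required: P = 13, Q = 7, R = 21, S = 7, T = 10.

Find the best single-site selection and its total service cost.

Choose C only; total service cost 311.

With exactly 1 open, each customer zone uses its cheapest among the chosen.
{C}: P→C 4·13=52, Q→C 14·7=98, R→C 3·21=63, S→C 4·7=28, T→C 7·10=70. Service cost 311.
{A}: service cost 346
{D}: service cost 387
Among all 5 size-1 choices, {C} is lowest.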